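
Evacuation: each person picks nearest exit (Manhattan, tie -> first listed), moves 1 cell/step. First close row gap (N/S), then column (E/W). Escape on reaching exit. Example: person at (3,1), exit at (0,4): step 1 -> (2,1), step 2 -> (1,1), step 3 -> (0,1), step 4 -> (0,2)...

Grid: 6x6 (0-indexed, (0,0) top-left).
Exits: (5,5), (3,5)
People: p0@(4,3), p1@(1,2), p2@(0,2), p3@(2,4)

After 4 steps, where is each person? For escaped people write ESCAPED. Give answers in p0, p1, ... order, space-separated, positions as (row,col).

Step 1: p0:(4,3)->(5,3) | p1:(1,2)->(2,2) | p2:(0,2)->(1,2) | p3:(2,4)->(3,4)
Step 2: p0:(5,3)->(5,4) | p1:(2,2)->(3,2) | p2:(1,2)->(2,2) | p3:(3,4)->(3,5)->EXIT
Step 3: p0:(5,4)->(5,5)->EXIT | p1:(3,2)->(3,3) | p2:(2,2)->(3,2) | p3:escaped
Step 4: p0:escaped | p1:(3,3)->(3,4) | p2:(3,2)->(3,3) | p3:escaped

ESCAPED (3,4) (3,3) ESCAPED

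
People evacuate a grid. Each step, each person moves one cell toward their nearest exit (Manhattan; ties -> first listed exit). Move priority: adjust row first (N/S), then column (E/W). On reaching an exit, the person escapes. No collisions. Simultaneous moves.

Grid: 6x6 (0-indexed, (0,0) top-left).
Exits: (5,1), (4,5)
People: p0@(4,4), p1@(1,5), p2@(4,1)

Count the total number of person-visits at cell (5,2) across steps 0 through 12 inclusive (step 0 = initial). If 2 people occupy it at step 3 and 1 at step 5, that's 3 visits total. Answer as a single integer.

Step 0: p0@(4,4) p1@(1,5) p2@(4,1) -> at (5,2): 0 [-], cum=0
Step 1: p0@ESC p1@(2,5) p2@ESC -> at (5,2): 0 [-], cum=0
Step 2: p0@ESC p1@(3,5) p2@ESC -> at (5,2): 0 [-], cum=0
Step 3: p0@ESC p1@ESC p2@ESC -> at (5,2): 0 [-], cum=0
Total visits = 0

Answer: 0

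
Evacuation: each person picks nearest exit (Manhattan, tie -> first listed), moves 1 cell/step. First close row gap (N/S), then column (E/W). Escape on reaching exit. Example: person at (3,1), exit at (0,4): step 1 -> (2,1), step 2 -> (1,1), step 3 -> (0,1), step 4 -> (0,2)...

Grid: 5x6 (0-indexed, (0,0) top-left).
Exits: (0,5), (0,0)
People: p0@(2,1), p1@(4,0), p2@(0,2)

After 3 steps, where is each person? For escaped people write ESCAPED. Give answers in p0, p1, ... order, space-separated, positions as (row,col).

Step 1: p0:(2,1)->(1,1) | p1:(4,0)->(3,0) | p2:(0,2)->(0,1)
Step 2: p0:(1,1)->(0,1) | p1:(3,0)->(2,0) | p2:(0,1)->(0,0)->EXIT
Step 3: p0:(0,1)->(0,0)->EXIT | p1:(2,0)->(1,0) | p2:escaped

ESCAPED (1,0) ESCAPED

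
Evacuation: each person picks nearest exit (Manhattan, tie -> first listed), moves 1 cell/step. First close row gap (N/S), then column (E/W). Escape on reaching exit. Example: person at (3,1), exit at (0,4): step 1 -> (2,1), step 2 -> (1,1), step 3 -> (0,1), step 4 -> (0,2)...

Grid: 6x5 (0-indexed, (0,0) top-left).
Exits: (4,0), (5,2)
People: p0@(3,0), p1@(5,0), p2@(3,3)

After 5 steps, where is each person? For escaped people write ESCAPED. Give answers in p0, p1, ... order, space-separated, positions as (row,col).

Step 1: p0:(3,0)->(4,0)->EXIT | p1:(5,0)->(4,0)->EXIT | p2:(3,3)->(4,3)
Step 2: p0:escaped | p1:escaped | p2:(4,3)->(5,3)
Step 3: p0:escaped | p1:escaped | p2:(5,3)->(5,2)->EXIT

ESCAPED ESCAPED ESCAPED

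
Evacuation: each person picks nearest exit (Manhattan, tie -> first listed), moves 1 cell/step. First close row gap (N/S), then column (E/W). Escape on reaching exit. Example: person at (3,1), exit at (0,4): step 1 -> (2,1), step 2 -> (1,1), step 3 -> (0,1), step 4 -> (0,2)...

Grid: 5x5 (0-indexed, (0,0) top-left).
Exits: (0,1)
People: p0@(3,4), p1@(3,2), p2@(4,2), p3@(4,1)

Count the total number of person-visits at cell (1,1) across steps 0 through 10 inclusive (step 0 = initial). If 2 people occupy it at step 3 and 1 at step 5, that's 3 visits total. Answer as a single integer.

Step 0: p0@(3,4) p1@(3,2) p2@(4,2) p3@(4,1) -> at (1,1): 0 [-], cum=0
Step 1: p0@(2,4) p1@(2,2) p2@(3,2) p3@(3,1) -> at (1,1): 0 [-], cum=0
Step 2: p0@(1,4) p1@(1,2) p2@(2,2) p3@(2,1) -> at (1,1): 0 [-], cum=0
Step 3: p0@(0,4) p1@(0,2) p2@(1,2) p3@(1,1) -> at (1,1): 1 [p3], cum=1
Step 4: p0@(0,3) p1@ESC p2@(0,2) p3@ESC -> at (1,1): 0 [-], cum=1
Step 5: p0@(0,2) p1@ESC p2@ESC p3@ESC -> at (1,1): 0 [-], cum=1
Step 6: p0@ESC p1@ESC p2@ESC p3@ESC -> at (1,1): 0 [-], cum=1
Total visits = 1

Answer: 1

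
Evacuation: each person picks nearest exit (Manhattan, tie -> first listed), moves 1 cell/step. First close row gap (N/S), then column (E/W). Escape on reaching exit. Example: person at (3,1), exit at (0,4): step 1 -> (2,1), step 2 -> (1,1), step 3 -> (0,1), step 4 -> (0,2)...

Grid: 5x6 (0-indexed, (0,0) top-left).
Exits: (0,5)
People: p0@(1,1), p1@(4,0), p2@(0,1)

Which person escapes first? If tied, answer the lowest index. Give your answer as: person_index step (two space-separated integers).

Answer: 2 4

Derivation:
Step 1: p0:(1,1)->(0,1) | p1:(4,0)->(3,0) | p2:(0,1)->(0,2)
Step 2: p0:(0,1)->(0,2) | p1:(3,0)->(2,0) | p2:(0,2)->(0,3)
Step 3: p0:(0,2)->(0,3) | p1:(2,0)->(1,0) | p2:(0,3)->(0,4)
Step 4: p0:(0,3)->(0,4) | p1:(1,0)->(0,0) | p2:(0,4)->(0,5)->EXIT
Step 5: p0:(0,4)->(0,5)->EXIT | p1:(0,0)->(0,1) | p2:escaped
Step 6: p0:escaped | p1:(0,1)->(0,2) | p2:escaped
Step 7: p0:escaped | p1:(0,2)->(0,3) | p2:escaped
Step 8: p0:escaped | p1:(0,3)->(0,4) | p2:escaped
Step 9: p0:escaped | p1:(0,4)->(0,5)->EXIT | p2:escaped
Exit steps: [5, 9, 4]
First to escape: p2 at step 4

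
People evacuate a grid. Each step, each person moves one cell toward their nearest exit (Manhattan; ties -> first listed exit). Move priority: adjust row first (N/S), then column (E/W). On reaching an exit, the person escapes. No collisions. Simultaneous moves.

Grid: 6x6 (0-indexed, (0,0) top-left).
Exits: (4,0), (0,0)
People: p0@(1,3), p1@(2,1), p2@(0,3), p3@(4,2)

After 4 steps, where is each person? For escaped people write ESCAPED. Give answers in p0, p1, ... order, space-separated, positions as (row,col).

Step 1: p0:(1,3)->(0,3) | p1:(2,1)->(3,1) | p2:(0,3)->(0,2) | p3:(4,2)->(4,1)
Step 2: p0:(0,3)->(0,2) | p1:(3,1)->(4,1) | p2:(0,2)->(0,1) | p3:(4,1)->(4,0)->EXIT
Step 3: p0:(0,2)->(0,1) | p1:(4,1)->(4,0)->EXIT | p2:(0,1)->(0,0)->EXIT | p3:escaped
Step 4: p0:(0,1)->(0,0)->EXIT | p1:escaped | p2:escaped | p3:escaped

ESCAPED ESCAPED ESCAPED ESCAPED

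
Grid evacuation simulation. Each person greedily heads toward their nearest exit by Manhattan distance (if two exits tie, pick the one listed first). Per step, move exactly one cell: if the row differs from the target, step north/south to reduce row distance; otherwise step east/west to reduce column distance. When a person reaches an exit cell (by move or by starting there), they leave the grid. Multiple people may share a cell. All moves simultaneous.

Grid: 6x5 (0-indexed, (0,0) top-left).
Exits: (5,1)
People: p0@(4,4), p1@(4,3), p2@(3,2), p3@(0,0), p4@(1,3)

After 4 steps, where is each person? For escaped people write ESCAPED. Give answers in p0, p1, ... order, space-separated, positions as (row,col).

Step 1: p0:(4,4)->(5,4) | p1:(4,3)->(5,3) | p2:(3,2)->(4,2) | p3:(0,0)->(1,0) | p4:(1,3)->(2,3)
Step 2: p0:(5,4)->(5,3) | p1:(5,3)->(5,2) | p2:(4,2)->(5,2) | p3:(1,0)->(2,0) | p4:(2,3)->(3,3)
Step 3: p0:(5,3)->(5,2) | p1:(5,2)->(5,1)->EXIT | p2:(5,2)->(5,1)->EXIT | p3:(2,0)->(3,0) | p4:(3,3)->(4,3)
Step 4: p0:(5,2)->(5,1)->EXIT | p1:escaped | p2:escaped | p3:(3,0)->(4,0) | p4:(4,3)->(5,3)

ESCAPED ESCAPED ESCAPED (4,0) (5,3)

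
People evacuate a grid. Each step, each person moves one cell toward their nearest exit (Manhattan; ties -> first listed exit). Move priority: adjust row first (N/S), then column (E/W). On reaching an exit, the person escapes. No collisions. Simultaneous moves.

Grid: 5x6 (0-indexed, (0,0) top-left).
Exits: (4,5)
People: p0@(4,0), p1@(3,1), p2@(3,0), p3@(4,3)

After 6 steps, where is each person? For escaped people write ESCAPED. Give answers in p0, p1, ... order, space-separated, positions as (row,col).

Step 1: p0:(4,0)->(4,1) | p1:(3,1)->(4,1) | p2:(3,0)->(4,0) | p3:(4,3)->(4,4)
Step 2: p0:(4,1)->(4,2) | p1:(4,1)->(4,2) | p2:(4,0)->(4,1) | p3:(4,4)->(4,5)->EXIT
Step 3: p0:(4,2)->(4,3) | p1:(4,2)->(4,3) | p2:(4,1)->(4,2) | p3:escaped
Step 4: p0:(4,3)->(4,4) | p1:(4,3)->(4,4) | p2:(4,2)->(4,3) | p3:escaped
Step 5: p0:(4,4)->(4,5)->EXIT | p1:(4,4)->(4,5)->EXIT | p2:(4,3)->(4,4) | p3:escaped
Step 6: p0:escaped | p1:escaped | p2:(4,4)->(4,5)->EXIT | p3:escaped

ESCAPED ESCAPED ESCAPED ESCAPED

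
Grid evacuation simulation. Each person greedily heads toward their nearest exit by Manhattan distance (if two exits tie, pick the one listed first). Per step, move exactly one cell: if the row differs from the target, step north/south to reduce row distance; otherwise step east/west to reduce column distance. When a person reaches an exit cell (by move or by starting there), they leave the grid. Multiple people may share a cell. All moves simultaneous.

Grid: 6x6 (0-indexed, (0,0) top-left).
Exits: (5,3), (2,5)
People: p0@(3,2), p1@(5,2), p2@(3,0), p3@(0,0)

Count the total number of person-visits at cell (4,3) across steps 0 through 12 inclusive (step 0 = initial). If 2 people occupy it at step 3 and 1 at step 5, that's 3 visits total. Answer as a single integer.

Answer: 0

Derivation:
Step 0: p0@(3,2) p1@(5,2) p2@(3,0) p3@(0,0) -> at (4,3): 0 [-], cum=0
Step 1: p0@(4,2) p1@ESC p2@(4,0) p3@(1,0) -> at (4,3): 0 [-], cum=0
Step 2: p0@(5,2) p1@ESC p2@(5,0) p3@(2,0) -> at (4,3): 0 [-], cum=0
Step 3: p0@ESC p1@ESC p2@(5,1) p3@(2,1) -> at (4,3): 0 [-], cum=0
Step 4: p0@ESC p1@ESC p2@(5,2) p3@(2,2) -> at (4,3): 0 [-], cum=0
Step 5: p0@ESC p1@ESC p2@ESC p3@(2,3) -> at (4,3): 0 [-], cum=0
Step 6: p0@ESC p1@ESC p2@ESC p3@(2,4) -> at (4,3): 0 [-], cum=0
Step 7: p0@ESC p1@ESC p2@ESC p3@ESC -> at (4,3): 0 [-], cum=0
Total visits = 0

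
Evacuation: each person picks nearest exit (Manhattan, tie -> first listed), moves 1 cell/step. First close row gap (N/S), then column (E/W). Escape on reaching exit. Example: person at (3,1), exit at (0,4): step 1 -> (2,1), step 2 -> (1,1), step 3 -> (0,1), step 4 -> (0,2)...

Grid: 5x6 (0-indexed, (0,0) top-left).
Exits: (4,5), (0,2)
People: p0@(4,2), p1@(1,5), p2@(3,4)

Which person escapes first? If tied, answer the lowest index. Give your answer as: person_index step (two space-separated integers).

Answer: 2 2

Derivation:
Step 1: p0:(4,2)->(4,3) | p1:(1,5)->(2,5) | p2:(3,4)->(4,4)
Step 2: p0:(4,3)->(4,4) | p1:(2,5)->(3,5) | p2:(4,4)->(4,5)->EXIT
Step 3: p0:(4,4)->(4,5)->EXIT | p1:(3,5)->(4,5)->EXIT | p2:escaped
Exit steps: [3, 3, 2]
First to escape: p2 at step 2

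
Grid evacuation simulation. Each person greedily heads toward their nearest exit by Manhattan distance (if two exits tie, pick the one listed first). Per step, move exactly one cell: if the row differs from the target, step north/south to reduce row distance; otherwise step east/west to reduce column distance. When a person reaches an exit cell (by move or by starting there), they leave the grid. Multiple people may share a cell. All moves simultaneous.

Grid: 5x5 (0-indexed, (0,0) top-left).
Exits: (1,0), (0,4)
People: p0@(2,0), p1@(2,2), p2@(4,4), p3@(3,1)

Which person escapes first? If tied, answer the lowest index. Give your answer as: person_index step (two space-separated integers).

Answer: 0 1

Derivation:
Step 1: p0:(2,0)->(1,0)->EXIT | p1:(2,2)->(1,2) | p2:(4,4)->(3,4) | p3:(3,1)->(2,1)
Step 2: p0:escaped | p1:(1,2)->(1,1) | p2:(3,4)->(2,4) | p3:(2,1)->(1,1)
Step 3: p0:escaped | p1:(1,1)->(1,0)->EXIT | p2:(2,4)->(1,4) | p3:(1,1)->(1,0)->EXIT
Step 4: p0:escaped | p1:escaped | p2:(1,4)->(0,4)->EXIT | p3:escaped
Exit steps: [1, 3, 4, 3]
First to escape: p0 at step 1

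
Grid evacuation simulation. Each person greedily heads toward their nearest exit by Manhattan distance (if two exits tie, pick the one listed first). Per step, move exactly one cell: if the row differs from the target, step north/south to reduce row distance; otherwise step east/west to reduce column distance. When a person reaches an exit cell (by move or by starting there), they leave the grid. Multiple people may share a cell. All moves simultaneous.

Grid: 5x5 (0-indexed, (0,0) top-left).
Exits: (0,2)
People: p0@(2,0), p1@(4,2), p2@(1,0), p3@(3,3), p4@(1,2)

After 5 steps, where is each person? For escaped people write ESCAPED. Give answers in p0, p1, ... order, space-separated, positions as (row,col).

Step 1: p0:(2,0)->(1,0) | p1:(4,2)->(3,2) | p2:(1,0)->(0,0) | p3:(3,3)->(2,3) | p4:(1,2)->(0,2)->EXIT
Step 2: p0:(1,0)->(0,0) | p1:(3,2)->(2,2) | p2:(0,0)->(0,1) | p3:(2,3)->(1,3) | p4:escaped
Step 3: p0:(0,0)->(0,1) | p1:(2,2)->(1,2) | p2:(0,1)->(0,2)->EXIT | p3:(1,3)->(0,3) | p4:escaped
Step 4: p0:(0,1)->(0,2)->EXIT | p1:(1,2)->(0,2)->EXIT | p2:escaped | p3:(0,3)->(0,2)->EXIT | p4:escaped

ESCAPED ESCAPED ESCAPED ESCAPED ESCAPED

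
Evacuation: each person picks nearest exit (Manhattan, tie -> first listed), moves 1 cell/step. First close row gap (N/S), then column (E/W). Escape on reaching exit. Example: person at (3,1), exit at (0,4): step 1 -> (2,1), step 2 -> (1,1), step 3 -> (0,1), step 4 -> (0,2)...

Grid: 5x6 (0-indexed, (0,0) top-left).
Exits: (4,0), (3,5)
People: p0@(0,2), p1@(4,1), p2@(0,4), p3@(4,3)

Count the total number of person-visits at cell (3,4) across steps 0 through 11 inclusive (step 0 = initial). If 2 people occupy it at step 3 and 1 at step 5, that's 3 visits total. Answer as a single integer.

Answer: 1

Derivation:
Step 0: p0@(0,2) p1@(4,1) p2@(0,4) p3@(4,3) -> at (3,4): 0 [-], cum=0
Step 1: p0@(1,2) p1@ESC p2@(1,4) p3@(4,2) -> at (3,4): 0 [-], cum=0
Step 2: p0@(2,2) p1@ESC p2@(2,4) p3@(4,1) -> at (3,4): 0 [-], cum=0
Step 3: p0@(3,2) p1@ESC p2@(3,4) p3@ESC -> at (3,4): 1 [p2], cum=1
Step 4: p0@(4,2) p1@ESC p2@ESC p3@ESC -> at (3,4): 0 [-], cum=1
Step 5: p0@(4,1) p1@ESC p2@ESC p3@ESC -> at (3,4): 0 [-], cum=1
Step 6: p0@ESC p1@ESC p2@ESC p3@ESC -> at (3,4): 0 [-], cum=1
Total visits = 1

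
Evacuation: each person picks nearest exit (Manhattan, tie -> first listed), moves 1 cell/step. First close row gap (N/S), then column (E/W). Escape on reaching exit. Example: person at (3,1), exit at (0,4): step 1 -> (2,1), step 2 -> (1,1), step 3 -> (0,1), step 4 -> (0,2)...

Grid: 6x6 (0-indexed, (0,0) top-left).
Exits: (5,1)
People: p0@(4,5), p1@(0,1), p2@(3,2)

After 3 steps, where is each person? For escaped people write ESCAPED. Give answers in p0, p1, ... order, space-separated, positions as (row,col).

Step 1: p0:(4,5)->(5,5) | p1:(0,1)->(1,1) | p2:(3,2)->(4,2)
Step 2: p0:(5,5)->(5,4) | p1:(1,1)->(2,1) | p2:(4,2)->(5,2)
Step 3: p0:(5,4)->(5,3) | p1:(2,1)->(3,1) | p2:(5,2)->(5,1)->EXIT

(5,3) (3,1) ESCAPED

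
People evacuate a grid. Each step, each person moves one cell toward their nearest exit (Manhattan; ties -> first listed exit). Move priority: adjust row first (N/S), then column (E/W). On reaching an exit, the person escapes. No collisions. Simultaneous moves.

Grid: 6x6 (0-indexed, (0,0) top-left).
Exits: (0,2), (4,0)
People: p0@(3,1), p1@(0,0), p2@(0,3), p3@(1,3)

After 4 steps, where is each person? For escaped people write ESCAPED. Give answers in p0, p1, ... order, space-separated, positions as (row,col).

Step 1: p0:(3,1)->(4,1) | p1:(0,0)->(0,1) | p2:(0,3)->(0,2)->EXIT | p3:(1,3)->(0,3)
Step 2: p0:(4,1)->(4,0)->EXIT | p1:(0,1)->(0,2)->EXIT | p2:escaped | p3:(0,3)->(0,2)->EXIT

ESCAPED ESCAPED ESCAPED ESCAPED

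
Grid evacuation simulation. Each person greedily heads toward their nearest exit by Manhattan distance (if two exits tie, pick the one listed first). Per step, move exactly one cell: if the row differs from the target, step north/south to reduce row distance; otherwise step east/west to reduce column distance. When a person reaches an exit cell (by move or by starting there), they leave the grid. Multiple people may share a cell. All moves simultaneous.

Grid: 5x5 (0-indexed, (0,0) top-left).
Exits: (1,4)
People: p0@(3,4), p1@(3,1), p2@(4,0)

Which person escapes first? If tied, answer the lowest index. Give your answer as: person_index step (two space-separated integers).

Answer: 0 2

Derivation:
Step 1: p0:(3,4)->(2,4) | p1:(3,1)->(2,1) | p2:(4,0)->(3,0)
Step 2: p0:(2,4)->(1,4)->EXIT | p1:(2,1)->(1,1) | p2:(3,0)->(2,0)
Step 3: p0:escaped | p1:(1,1)->(1,2) | p2:(2,0)->(1,0)
Step 4: p0:escaped | p1:(1,2)->(1,3) | p2:(1,0)->(1,1)
Step 5: p0:escaped | p1:(1,3)->(1,4)->EXIT | p2:(1,1)->(1,2)
Step 6: p0:escaped | p1:escaped | p2:(1,2)->(1,3)
Step 7: p0:escaped | p1:escaped | p2:(1,3)->(1,4)->EXIT
Exit steps: [2, 5, 7]
First to escape: p0 at step 2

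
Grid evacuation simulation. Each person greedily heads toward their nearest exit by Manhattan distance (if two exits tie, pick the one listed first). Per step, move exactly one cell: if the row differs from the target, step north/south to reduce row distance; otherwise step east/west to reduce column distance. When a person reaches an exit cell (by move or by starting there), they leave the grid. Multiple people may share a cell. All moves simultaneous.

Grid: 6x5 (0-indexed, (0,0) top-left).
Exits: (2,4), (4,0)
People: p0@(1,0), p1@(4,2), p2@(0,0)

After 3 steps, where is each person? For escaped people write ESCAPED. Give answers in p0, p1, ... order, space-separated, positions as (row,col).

Step 1: p0:(1,0)->(2,0) | p1:(4,2)->(4,1) | p2:(0,0)->(1,0)
Step 2: p0:(2,0)->(3,0) | p1:(4,1)->(4,0)->EXIT | p2:(1,0)->(2,0)
Step 3: p0:(3,0)->(4,0)->EXIT | p1:escaped | p2:(2,0)->(3,0)

ESCAPED ESCAPED (3,0)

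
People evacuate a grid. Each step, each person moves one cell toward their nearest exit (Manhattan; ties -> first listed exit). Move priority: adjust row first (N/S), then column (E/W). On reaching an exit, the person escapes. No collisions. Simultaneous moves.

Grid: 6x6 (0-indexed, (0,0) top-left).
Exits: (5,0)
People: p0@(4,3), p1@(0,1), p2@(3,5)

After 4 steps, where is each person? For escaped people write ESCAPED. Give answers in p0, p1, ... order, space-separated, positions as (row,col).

Step 1: p0:(4,3)->(5,3) | p1:(0,1)->(1,1) | p2:(3,5)->(4,5)
Step 2: p0:(5,3)->(5,2) | p1:(1,1)->(2,1) | p2:(4,5)->(5,5)
Step 3: p0:(5,2)->(5,1) | p1:(2,1)->(3,1) | p2:(5,5)->(5,4)
Step 4: p0:(5,1)->(5,0)->EXIT | p1:(3,1)->(4,1) | p2:(5,4)->(5,3)

ESCAPED (4,1) (5,3)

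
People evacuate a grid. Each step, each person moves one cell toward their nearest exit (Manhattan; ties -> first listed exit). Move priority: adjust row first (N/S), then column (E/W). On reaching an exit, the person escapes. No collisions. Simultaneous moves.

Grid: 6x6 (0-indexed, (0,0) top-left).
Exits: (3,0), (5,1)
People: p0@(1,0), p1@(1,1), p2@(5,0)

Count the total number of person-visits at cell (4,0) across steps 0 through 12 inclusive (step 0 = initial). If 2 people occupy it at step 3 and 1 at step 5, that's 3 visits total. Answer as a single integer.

Answer: 0

Derivation:
Step 0: p0@(1,0) p1@(1,1) p2@(5,0) -> at (4,0): 0 [-], cum=0
Step 1: p0@(2,0) p1@(2,1) p2@ESC -> at (4,0): 0 [-], cum=0
Step 2: p0@ESC p1@(3,1) p2@ESC -> at (4,0): 0 [-], cum=0
Step 3: p0@ESC p1@ESC p2@ESC -> at (4,0): 0 [-], cum=0
Total visits = 0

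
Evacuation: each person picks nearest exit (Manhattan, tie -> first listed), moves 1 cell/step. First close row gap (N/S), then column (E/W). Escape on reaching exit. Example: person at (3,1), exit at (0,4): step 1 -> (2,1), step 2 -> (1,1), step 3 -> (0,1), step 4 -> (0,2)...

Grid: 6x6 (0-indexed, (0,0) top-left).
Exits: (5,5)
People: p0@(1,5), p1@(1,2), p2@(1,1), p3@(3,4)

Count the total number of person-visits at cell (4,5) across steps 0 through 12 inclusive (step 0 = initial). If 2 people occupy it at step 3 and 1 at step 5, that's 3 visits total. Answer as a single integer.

Answer: 1

Derivation:
Step 0: p0@(1,5) p1@(1,2) p2@(1,1) p3@(3,4) -> at (4,5): 0 [-], cum=0
Step 1: p0@(2,5) p1@(2,2) p2@(2,1) p3@(4,4) -> at (4,5): 0 [-], cum=0
Step 2: p0@(3,5) p1@(3,2) p2@(3,1) p3@(5,4) -> at (4,5): 0 [-], cum=0
Step 3: p0@(4,5) p1@(4,2) p2@(4,1) p3@ESC -> at (4,5): 1 [p0], cum=1
Step 4: p0@ESC p1@(5,2) p2@(5,1) p3@ESC -> at (4,5): 0 [-], cum=1
Step 5: p0@ESC p1@(5,3) p2@(5,2) p3@ESC -> at (4,5): 0 [-], cum=1
Step 6: p0@ESC p1@(5,4) p2@(5,3) p3@ESC -> at (4,5): 0 [-], cum=1
Step 7: p0@ESC p1@ESC p2@(5,4) p3@ESC -> at (4,5): 0 [-], cum=1
Step 8: p0@ESC p1@ESC p2@ESC p3@ESC -> at (4,5): 0 [-], cum=1
Total visits = 1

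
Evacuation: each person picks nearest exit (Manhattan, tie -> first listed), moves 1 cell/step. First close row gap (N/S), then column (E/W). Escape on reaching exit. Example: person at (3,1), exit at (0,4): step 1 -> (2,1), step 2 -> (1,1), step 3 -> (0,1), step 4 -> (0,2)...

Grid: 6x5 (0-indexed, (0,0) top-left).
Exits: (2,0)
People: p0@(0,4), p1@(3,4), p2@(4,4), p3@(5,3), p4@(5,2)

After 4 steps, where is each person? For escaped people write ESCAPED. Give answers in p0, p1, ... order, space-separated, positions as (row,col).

Step 1: p0:(0,4)->(1,4) | p1:(3,4)->(2,4) | p2:(4,4)->(3,4) | p3:(5,3)->(4,3) | p4:(5,2)->(4,2)
Step 2: p0:(1,4)->(2,4) | p1:(2,4)->(2,3) | p2:(3,4)->(2,4) | p3:(4,3)->(3,3) | p4:(4,2)->(3,2)
Step 3: p0:(2,4)->(2,3) | p1:(2,3)->(2,2) | p2:(2,4)->(2,3) | p3:(3,3)->(2,3) | p4:(3,2)->(2,2)
Step 4: p0:(2,3)->(2,2) | p1:(2,2)->(2,1) | p2:(2,3)->(2,2) | p3:(2,3)->(2,2) | p4:(2,2)->(2,1)

(2,2) (2,1) (2,2) (2,2) (2,1)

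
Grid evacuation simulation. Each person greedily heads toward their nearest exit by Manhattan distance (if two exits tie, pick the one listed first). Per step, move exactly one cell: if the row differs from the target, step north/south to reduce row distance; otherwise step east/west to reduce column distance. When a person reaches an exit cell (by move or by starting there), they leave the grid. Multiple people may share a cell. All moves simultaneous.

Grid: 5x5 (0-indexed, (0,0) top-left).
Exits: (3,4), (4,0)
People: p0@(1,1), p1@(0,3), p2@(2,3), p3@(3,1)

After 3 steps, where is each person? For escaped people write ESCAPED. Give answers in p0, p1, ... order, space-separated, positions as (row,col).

Step 1: p0:(1,1)->(2,1) | p1:(0,3)->(1,3) | p2:(2,3)->(3,3) | p3:(3,1)->(4,1)
Step 2: p0:(2,1)->(3,1) | p1:(1,3)->(2,3) | p2:(3,3)->(3,4)->EXIT | p3:(4,1)->(4,0)->EXIT
Step 3: p0:(3,1)->(4,1) | p1:(2,3)->(3,3) | p2:escaped | p3:escaped

(4,1) (3,3) ESCAPED ESCAPED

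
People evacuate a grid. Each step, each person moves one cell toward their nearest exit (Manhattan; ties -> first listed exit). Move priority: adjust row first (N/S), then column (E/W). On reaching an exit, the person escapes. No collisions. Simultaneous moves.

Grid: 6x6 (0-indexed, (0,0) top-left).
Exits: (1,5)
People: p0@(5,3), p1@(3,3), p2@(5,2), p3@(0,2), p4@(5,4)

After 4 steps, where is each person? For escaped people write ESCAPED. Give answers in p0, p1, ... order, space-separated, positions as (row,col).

Step 1: p0:(5,3)->(4,3) | p1:(3,3)->(2,3) | p2:(5,2)->(4,2) | p3:(0,2)->(1,2) | p4:(5,4)->(4,4)
Step 2: p0:(4,3)->(3,3) | p1:(2,3)->(1,3) | p2:(4,2)->(3,2) | p3:(1,2)->(1,3) | p4:(4,4)->(3,4)
Step 3: p0:(3,3)->(2,3) | p1:(1,3)->(1,4) | p2:(3,2)->(2,2) | p3:(1,3)->(1,4) | p4:(3,4)->(2,4)
Step 4: p0:(2,3)->(1,3) | p1:(1,4)->(1,5)->EXIT | p2:(2,2)->(1,2) | p3:(1,4)->(1,5)->EXIT | p4:(2,4)->(1,4)

(1,3) ESCAPED (1,2) ESCAPED (1,4)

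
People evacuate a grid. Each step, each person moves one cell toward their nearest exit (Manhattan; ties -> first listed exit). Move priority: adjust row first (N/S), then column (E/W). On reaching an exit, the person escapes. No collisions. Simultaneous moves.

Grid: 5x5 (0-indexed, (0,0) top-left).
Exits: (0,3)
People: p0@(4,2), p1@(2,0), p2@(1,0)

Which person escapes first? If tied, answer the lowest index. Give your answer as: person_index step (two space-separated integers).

Answer: 2 4

Derivation:
Step 1: p0:(4,2)->(3,2) | p1:(2,0)->(1,0) | p2:(1,0)->(0,0)
Step 2: p0:(3,2)->(2,2) | p1:(1,0)->(0,0) | p2:(0,0)->(0,1)
Step 3: p0:(2,2)->(1,2) | p1:(0,0)->(0,1) | p2:(0,1)->(0,2)
Step 4: p0:(1,2)->(0,2) | p1:(0,1)->(0,2) | p2:(0,2)->(0,3)->EXIT
Step 5: p0:(0,2)->(0,3)->EXIT | p1:(0,2)->(0,3)->EXIT | p2:escaped
Exit steps: [5, 5, 4]
First to escape: p2 at step 4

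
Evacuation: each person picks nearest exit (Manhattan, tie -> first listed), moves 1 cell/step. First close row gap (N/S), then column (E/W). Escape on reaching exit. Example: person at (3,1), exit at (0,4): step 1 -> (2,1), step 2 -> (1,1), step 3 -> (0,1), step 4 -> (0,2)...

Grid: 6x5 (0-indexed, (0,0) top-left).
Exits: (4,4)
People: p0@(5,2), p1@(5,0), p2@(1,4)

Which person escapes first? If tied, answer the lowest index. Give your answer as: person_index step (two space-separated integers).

Step 1: p0:(5,2)->(4,2) | p1:(5,0)->(4,0) | p2:(1,4)->(2,4)
Step 2: p0:(4,2)->(4,3) | p1:(4,0)->(4,1) | p2:(2,4)->(3,4)
Step 3: p0:(4,3)->(4,4)->EXIT | p1:(4,1)->(4,2) | p2:(3,4)->(4,4)->EXIT
Step 4: p0:escaped | p1:(4,2)->(4,3) | p2:escaped
Step 5: p0:escaped | p1:(4,3)->(4,4)->EXIT | p2:escaped
Exit steps: [3, 5, 3]
First to escape: p0 at step 3

Answer: 0 3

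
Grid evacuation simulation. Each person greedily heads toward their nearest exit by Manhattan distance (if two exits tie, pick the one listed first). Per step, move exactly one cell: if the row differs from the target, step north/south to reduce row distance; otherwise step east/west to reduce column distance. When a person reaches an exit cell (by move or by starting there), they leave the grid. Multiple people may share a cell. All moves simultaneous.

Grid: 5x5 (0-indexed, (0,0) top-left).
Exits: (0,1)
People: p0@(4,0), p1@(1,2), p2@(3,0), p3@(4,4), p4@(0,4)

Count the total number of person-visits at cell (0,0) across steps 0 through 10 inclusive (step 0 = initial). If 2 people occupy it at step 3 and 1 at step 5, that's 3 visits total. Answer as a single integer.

Step 0: p0@(4,0) p1@(1,2) p2@(3,0) p3@(4,4) p4@(0,4) -> at (0,0): 0 [-], cum=0
Step 1: p0@(3,0) p1@(0,2) p2@(2,0) p3@(3,4) p4@(0,3) -> at (0,0): 0 [-], cum=0
Step 2: p0@(2,0) p1@ESC p2@(1,0) p3@(2,4) p4@(0,2) -> at (0,0): 0 [-], cum=0
Step 3: p0@(1,0) p1@ESC p2@(0,0) p3@(1,4) p4@ESC -> at (0,0): 1 [p2], cum=1
Step 4: p0@(0,0) p1@ESC p2@ESC p3@(0,4) p4@ESC -> at (0,0): 1 [p0], cum=2
Step 5: p0@ESC p1@ESC p2@ESC p3@(0,3) p4@ESC -> at (0,0): 0 [-], cum=2
Step 6: p0@ESC p1@ESC p2@ESC p3@(0,2) p4@ESC -> at (0,0): 0 [-], cum=2
Step 7: p0@ESC p1@ESC p2@ESC p3@ESC p4@ESC -> at (0,0): 0 [-], cum=2
Total visits = 2

Answer: 2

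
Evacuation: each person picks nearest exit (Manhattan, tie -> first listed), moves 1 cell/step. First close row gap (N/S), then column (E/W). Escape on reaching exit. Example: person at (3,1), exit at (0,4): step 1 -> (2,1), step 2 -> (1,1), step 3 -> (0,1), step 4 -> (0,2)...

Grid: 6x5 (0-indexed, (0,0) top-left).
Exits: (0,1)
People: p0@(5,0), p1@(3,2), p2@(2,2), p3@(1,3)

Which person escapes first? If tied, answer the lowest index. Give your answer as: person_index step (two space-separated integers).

Step 1: p0:(5,0)->(4,0) | p1:(3,2)->(2,2) | p2:(2,2)->(1,2) | p3:(1,3)->(0,3)
Step 2: p0:(4,0)->(3,0) | p1:(2,2)->(1,2) | p2:(1,2)->(0,2) | p3:(0,3)->(0,2)
Step 3: p0:(3,0)->(2,0) | p1:(1,2)->(0,2) | p2:(0,2)->(0,1)->EXIT | p3:(0,2)->(0,1)->EXIT
Step 4: p0:(2,0)->(1,0) | p1:(0,2)->(0,1)->EXIT | p2:escaped | p3:escaped
Step 5: p0:(1,0)->(0,0) | p1:escaped | p2:escaped | p3:escaped
Step 6: p0:(0,0)->(0,1)->EXIT | p1:escaped | p2:escaped | p3:escaped
Exit steps: [6, 4, 3, 3]
First to escape: p2 at step 3

Answer: 2 3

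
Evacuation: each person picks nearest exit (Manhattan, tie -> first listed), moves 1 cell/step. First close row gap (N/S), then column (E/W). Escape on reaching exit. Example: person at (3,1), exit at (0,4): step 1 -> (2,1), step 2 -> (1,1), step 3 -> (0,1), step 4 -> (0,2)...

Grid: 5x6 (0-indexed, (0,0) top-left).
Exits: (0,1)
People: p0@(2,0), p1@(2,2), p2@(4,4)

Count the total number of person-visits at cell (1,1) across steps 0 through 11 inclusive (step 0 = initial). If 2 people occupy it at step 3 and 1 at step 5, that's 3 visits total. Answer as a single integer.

Answer: 0

Derivation:
Step 0: p0@(2,0) p1@(2,2) p2@(4,4) -> at (1,1): 0 [-], cum=0
Step 1: p0@(1,0) p1@(1,2) p2@(3,4) -> at (1,1): 0 [-], cum=0
Step 2: p0@(0,0) p1@(0,2) p2@(2,4) -> at (1,1): 0 [-], cum=0
Step 3: p0@ESC p1@ESC p2@(1,4) -> at (1,1): 0 [-], cum=0
Step 4: p0@ESC p1@ESC p2@(0,4) -> at (1,1): 0 [-], cum=0
Step 5: p0@ESC p1@ESC p2@(0,3) -> at (1,1): 0 [-], cum=0
Step 6: p0@ESC p1@ESC p2@(0,2) -> at (1,1): 0 [-], cum=0
Step 7: p0@ESC p1@ESC p2@ESC -> at (1,1): 0 [-], cum=0
Total visits = 0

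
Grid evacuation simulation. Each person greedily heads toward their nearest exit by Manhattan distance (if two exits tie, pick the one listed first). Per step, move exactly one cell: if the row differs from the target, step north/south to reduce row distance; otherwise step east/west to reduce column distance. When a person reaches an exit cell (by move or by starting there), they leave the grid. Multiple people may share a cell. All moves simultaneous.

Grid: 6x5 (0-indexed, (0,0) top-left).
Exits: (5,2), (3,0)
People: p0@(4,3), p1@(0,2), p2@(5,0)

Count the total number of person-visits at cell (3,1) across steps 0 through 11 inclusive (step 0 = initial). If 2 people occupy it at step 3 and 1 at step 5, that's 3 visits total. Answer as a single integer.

Answer: 0

Derivation:
Step 0: p0@(4,3) p1@(0,2) p2@(5,0) -> at (3,1): 0 [-], cum=0
Step 1: p0@(5,3) p1@(1,2) p2@(5,1) -> at (3,1): 0 [-], cum=0
Step 2: p0@ESC p1@(2,2) p2@ESC -> at (3,1): 0 [-], cum=0
Step 3: p0@ESC p1@(3,2) p2@ESC -> at (3,1): 0 [-], cum=0
Step 4: p0@ESC p1@(4,2) p2@ESC -> at (3,1): 0 [-], cum=0
Step 5: p0@ESC p1@ESC p2@ESC -> at (3,1): 0 [-], cum=0
Total visits = 0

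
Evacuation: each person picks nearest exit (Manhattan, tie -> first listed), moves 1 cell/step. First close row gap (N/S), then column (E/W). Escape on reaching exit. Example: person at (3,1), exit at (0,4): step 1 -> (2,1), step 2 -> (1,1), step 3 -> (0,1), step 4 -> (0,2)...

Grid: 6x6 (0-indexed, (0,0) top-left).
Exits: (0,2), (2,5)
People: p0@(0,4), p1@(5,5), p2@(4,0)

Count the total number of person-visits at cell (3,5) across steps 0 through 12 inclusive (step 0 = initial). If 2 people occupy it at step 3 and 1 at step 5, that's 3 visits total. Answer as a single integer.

Answer: 1

Derivation:
Step 0: p0@(0,4) p1@(5,5) p2@(4,0) -> at (3,5): 0 [-], cum=0
Step 1: p0@(0,3) p1@(4,5) p2@(3,0) -> at (3,5): 0 [-], cum=0
Step 2: p0@ESC p1@(3,5) p2@(2,0) -> at (3,5): 1 [p1], cum=1
Step 3: p0@ESC p1@ESC p2@(1,0) -> at (3,5): 0 [-], cum=1
Step 4: p0@ESC p1@ESC p2@(0,0) -> at (3,5): 0 [-], cum=1
Step 5: p0@ESC p1@ESC p2@(0,1) -> at (3,5): 0 [-], cum=1
Step 6: p0@ESC p1@ESC p2@ESC -> at (3,5): 0 [-], cum=1
Total visits = 1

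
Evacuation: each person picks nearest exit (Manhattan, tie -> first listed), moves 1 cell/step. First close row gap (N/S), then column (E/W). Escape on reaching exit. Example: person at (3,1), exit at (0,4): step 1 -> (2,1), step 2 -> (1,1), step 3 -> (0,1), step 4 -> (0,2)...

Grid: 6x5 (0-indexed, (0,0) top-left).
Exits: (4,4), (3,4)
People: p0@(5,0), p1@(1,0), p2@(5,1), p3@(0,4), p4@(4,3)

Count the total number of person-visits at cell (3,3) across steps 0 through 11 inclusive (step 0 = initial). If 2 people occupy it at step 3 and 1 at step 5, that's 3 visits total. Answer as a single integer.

Step 0: p0@(5,0) p1@(1,0) p2@(5,1) p3@(0,4) p4@(4,3) -> at (3,3): 0 [-], cum=0
Step 1: p0@(4,0) p1@(2,0) p2@(4,1) p3@(1,4) p4@ESC -> at (3,3): 0 [-], cum=0
Step 2: p0@(4,1) p1@(3,0) p2@(4,2) p3@(2,4) p4@ESC -> at (3,3): 0 [-], cum=0
Step 3: p0@(4,2) p1@(3,1) p2@(4,3) p3@ESC p4@ESC -> at (3,3): 0 [-], cum=0
Step 4: p0@(4,3) p1@(3,2) p2@ESC p3@ESC p4@ESC -> at (3,3): 0 [-], cum=0
Step 5: p0@ESC p1@(3,3) p2@ESC p3@ESC p4@ESC -> at (3,3): 1 [p1], cum=1
Step 6: p0@ESC p1@ESC p2@ESC p3@ESC p4@ESC -> at (3,3): 0 [-], cum=1
Total visits = 1

Answer: 1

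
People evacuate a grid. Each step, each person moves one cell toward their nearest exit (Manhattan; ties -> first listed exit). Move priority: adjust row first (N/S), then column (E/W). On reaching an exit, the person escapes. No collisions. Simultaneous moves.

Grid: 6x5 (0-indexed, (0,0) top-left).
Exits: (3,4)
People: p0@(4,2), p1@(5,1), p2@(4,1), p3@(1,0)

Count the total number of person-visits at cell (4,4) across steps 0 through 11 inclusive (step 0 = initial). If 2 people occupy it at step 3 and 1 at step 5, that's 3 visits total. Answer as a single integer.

Step 0: p0@(4,2) p1@(5,1) p2@(4,1) p3@(1,0) -> at (4,4): 0 [-], cum=0
Step 1: p0@(3,2) p1@(4,1) p2@(3,1) p3@(2,0) -> at (4,4): 0 [-], cum=0
Step 2: p0@(3,3) p1@(3,1) p2@(3,2) p3@(3,0) -> at (4,4): 0 [-], cum=0
Step 3: p0@ESC p1@(3,2) p2@(3,3) p3@(3,1) -> at (4,4): 0 [-], cum=0
Step 4: p0@ESC p1@(3,3) p2@ESC p3@(3,2) -> at (4,4): 0 [-], cum=0
Step 5: p0@ESC p1@ESC p2@ESC p3@(3,3) -> at (4,4): 0 [-], cum=0
Step 6: p0@ESC p1@ESC p2@ESC p3@ESC -> at (4,4): 0 [-], cum=0
Total visits = 0

Answer: 0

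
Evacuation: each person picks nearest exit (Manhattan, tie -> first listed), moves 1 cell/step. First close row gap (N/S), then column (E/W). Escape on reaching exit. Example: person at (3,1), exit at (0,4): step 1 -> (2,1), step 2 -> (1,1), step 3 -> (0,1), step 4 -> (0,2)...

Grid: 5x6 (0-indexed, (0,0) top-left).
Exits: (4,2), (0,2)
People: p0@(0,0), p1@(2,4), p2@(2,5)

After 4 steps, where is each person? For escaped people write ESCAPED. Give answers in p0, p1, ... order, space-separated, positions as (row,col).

Step 1: p0:(0,0)->(0,1) | p1:(2,4)->(3,4) | p2:(2,5)->(3,5)
Step 2: p0:(0,1)->(0,2)->EXIT | p1:(3,4)->(4,4) | p2:(3,5)->(4,5)
Step 3: p0:escaped | p1:(4,4)->(4,3) | p2:(4,5)->(4,4)
Step 4: p0:escaped | p1:(4,3)->(4,2)->EXIT | p2:(4,4)->(4,3)

ESCAPED ESCAPED (4,3)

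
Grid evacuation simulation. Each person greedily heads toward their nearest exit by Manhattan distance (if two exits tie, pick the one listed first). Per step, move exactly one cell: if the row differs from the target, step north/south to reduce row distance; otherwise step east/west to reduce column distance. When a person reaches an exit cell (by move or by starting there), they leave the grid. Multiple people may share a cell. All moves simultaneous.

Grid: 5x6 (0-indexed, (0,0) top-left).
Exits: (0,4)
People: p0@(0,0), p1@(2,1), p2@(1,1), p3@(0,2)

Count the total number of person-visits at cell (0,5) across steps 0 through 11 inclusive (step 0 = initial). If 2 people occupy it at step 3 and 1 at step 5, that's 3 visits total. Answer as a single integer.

Answer: 0

Derivation:
Step 0: p0@(0,0) p1@(2,1) p2@(1,1) p3@(0,2) -> at (0,5): 0 [-], cum=0
Step 1: p0@(0,1) p1@(1,1) p2@(0,1) p3@(0,3) -> at (0,5): 0 [-], cum=0
Step 2: p0@(0,2) p1@(0,1) p2@(0,2) p3@ESC -> at (0,5): 0 [-], cum=0
Step 3: p0@(0,3) p1@(0,2) p2@(0,3) p3@ESC -> at (0,5): 0 [-], cum=0
Step 4: p0@ESC p1@(0,3) p2@ESC p3@ESC -> at (0,5): 0 [-], cum=0
Step 5: p0@ESC p1@ESC p2@ESC p3@ESC -> at (0,5): 0 [-], cum=0
Total visits = 0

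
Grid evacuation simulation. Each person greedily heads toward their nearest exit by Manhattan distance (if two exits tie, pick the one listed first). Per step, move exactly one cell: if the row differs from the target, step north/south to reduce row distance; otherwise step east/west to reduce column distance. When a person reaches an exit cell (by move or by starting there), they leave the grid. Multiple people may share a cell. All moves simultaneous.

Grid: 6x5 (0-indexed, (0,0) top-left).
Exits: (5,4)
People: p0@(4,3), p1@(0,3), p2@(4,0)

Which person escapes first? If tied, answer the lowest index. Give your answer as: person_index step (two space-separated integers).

Answer: 0 2

Derivation:
Step 1: p0:(4,3)->(5,3) | p1:(0,3)->(1,3) | p2:(4,0)->(5,0)
Step 2: p0:(5,3)->(5,4)->EXIT | p1:(1,3)->(2,3) | p2:(5,0)->(5,1)
Step 3: p0:escaped | p1:(2,3)->(3,3) | p2:(5,1)->(5,2)
Step 4: p0:escaped | p1:(3,3)->(4,3) | p2:(5,2)->(5,3)
Step 5: p0:escaped | p1:(4,3)->(5,3) | p2:(5,3)->(5,4)->EXIT
Step 6: p0:escaped | p1:(5,3)->(5,4)->EXIT | p2:escaped
Exit steps: [2, 6, 5]
First to escape: p0 at step 2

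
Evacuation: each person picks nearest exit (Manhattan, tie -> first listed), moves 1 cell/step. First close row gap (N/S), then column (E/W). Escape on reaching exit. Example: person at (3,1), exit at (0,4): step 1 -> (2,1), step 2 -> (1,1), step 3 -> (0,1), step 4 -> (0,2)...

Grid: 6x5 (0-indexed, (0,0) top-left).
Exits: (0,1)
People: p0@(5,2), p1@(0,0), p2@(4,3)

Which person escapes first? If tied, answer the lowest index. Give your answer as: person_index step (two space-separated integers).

Step 1: p0:(5,2)->(4,2) | p1:(0,0)->(0,1)->EXIT | p2:(4,3)->(3,3)
Step 2: p0:(4,2)->(3,2) | p1:escaped | p2:(3,3)->(2,3)
Step 3: p0:(3,2)->(2,2) | p1:escaped | p2:(2,3)->(1,3)
Step 4: p0:(2,2)->(1,2) | p1:escaped | p2:(1,3)->(0,3)
Step 5: p0:(1,2)->(0,2) | p1:escaped | p2:(0,3)->(0,2)
Step 6: p0:(0,2)->(0,1)->EXIT | p1:escaped | p2:(0,2)->(0,1)->EXIT
Exit steps: [6, 1, 6]
First to escape: p1 at step 1

Answer: 1 1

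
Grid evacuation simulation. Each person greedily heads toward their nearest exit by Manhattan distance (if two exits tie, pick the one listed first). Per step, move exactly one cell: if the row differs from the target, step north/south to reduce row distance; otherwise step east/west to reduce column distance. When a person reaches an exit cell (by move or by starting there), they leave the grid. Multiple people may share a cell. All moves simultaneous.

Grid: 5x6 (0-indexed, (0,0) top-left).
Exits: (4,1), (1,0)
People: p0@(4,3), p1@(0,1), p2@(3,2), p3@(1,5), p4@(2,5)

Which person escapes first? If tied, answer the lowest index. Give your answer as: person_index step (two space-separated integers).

Step 1: p0:(4,3)->(4,2) | p1:(0,1)->(1,1) | p2:(3,2)->(4,2) | p3:(1,5)->(1,4) | p4:(2,5)->(3,5)
Step 2: p0:(4,2)->(4,1)->EXIT | p1:(1,1)->(1,0)->EXIT | p2:(4,2)->(4,1)->EXIT | p3:(1,4)->(1,3) | p4:(3,5)->(4,5)
Step 3: p0:escaped | p1:escaped | p2:escaped | p3:(1,3)->(1,2) | p4:(4,5)->(4,4)
Step 4: p0:escaped | p1:escaped | p2:escaped | p3:(1,2)->(1,1) | p4:(4,4)->(4,3)
Step 5: p0:escaped | p1:escaped | p2:escaped | p3:(1,1)->(1,0)->EXIT | p4:(4,3)->(4,2)
Step 6: p0:escaped | p1:escaped | p2:escaped | p3:escaped | p4:(4,2)->(4,1)->EXIT
Exit steps: [2, 2, 2, 5, 6]
First to escape: p0 at step 2

Answer: 0 2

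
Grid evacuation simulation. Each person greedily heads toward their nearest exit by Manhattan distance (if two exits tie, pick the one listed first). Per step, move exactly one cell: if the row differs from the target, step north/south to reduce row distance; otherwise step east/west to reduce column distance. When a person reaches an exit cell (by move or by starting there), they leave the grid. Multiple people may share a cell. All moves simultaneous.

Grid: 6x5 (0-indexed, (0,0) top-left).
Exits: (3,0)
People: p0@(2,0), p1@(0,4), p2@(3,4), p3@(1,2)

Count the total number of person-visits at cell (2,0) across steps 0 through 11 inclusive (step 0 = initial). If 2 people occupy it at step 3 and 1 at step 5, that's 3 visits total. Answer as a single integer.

Step 0: p0@(2,0) p1@(0,4) p2@(3,4) p3@(1,2) -> at (2,0): 1 [p0], cum=1
Step 1: p0@ESC p1@(1,4) p2@(3,3) p3@(2,2) -> at (2,0): 0 [-], cum=1
Step 2: p0@ESC p1@(2,4) p2@(3,2) p3@(3,2) -> at (2,0): 0 [-], cum=1
Step 3: p0@ESC p1@(3,4) p2@(3,1) p3@(3,1) -> at (2,0): 0 [-], cum=1
Step 4: p0@ESC p1@(3,3) p2@ESC p3@ESC -> at (2,0): 0 [-], cum=1
Step 5: p0@ESC p1@(3,2) p2@ESC p3@ESC -> at (2,0): 0 [-], cum=1
Step 6: p0@ESC p1@(3,1) p2@ESC p3@ESC -> at (2,0): 0 [-], cum=1
Step 7: p0@ESC p1@ESC p2@ESC p3@ESC -> at (2,0): 0 [-], cum=1
Total visits = 1

Answer: 1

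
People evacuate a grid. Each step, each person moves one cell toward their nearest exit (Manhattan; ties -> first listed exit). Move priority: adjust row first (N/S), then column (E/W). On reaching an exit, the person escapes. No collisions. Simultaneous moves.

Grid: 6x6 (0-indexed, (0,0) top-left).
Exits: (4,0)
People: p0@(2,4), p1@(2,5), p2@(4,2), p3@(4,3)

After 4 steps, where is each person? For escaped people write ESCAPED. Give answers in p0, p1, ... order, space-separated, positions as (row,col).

Step 1: p0:(2,4)->(3,4) | p1:(2,5)->(3,5) | p2:(4,2)->(4,1) | p3:(4,3)->(4,2)
Step 2: p0:(3,4)->(4,4) | p1:(3,5)->(4,5) | p2:(4,1)->(4,0)->EXIT | p3:(4,2)->(4,1)
Step 3: p0:(4,4)->(4,3) | p1:(4,5)->(4,4) | p2:escaped | p3:(4,1)->(4,0)->EXIT
Step 4: p0:(4,3)->(4,2) | p1:(4,4)->(4,3) | p2:escaped | p3:escaped

(4,2) (4,3) ESCAPED ESCAPED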